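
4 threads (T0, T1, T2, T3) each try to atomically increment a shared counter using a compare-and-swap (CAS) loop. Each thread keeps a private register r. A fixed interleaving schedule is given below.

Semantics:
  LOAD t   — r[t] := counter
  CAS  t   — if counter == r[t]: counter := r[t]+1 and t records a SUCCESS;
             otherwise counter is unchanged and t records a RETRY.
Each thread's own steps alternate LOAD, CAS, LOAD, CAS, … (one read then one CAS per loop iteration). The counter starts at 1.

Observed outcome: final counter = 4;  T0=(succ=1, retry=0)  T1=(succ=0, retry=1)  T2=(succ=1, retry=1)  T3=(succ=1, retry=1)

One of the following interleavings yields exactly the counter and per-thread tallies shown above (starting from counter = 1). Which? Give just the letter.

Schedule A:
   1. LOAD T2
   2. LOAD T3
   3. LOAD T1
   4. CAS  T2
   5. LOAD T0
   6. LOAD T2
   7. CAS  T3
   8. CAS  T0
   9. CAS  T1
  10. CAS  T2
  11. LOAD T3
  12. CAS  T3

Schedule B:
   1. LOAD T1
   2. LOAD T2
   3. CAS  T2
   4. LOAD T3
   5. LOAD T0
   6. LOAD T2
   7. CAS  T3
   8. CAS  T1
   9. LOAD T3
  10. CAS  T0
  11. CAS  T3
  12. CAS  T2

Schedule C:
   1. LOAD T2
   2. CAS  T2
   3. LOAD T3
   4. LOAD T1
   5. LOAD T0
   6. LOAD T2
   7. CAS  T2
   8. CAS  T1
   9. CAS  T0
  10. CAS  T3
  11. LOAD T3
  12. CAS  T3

Simulating candidate A:
T2 LOAD — after: cnt=1, r=1 — load
T3 LOAD — after: cnt=1, r=1 — load
T1 LOAD — after: cnt=1, r=1 — load
T2 CAS — after: cnt=2, r=1 — ok
T0 LOAD — after: cnt=2, r=2 — load
T2 LOAD — after: cnt=2, r=2 — load
T3 CAS — after: cnt=2, r=1 — retry
T0 CAS — after: cnt=3, r=2 — ok
T1 CAS — after: cnt=3, r=1 — retry
T2 CAS — after: cnt=3, r=2 — retry
T3 LOAD — after: cnt=3, r=3 — load
T3 CAS — after: cnt=4, r=3 — ok

A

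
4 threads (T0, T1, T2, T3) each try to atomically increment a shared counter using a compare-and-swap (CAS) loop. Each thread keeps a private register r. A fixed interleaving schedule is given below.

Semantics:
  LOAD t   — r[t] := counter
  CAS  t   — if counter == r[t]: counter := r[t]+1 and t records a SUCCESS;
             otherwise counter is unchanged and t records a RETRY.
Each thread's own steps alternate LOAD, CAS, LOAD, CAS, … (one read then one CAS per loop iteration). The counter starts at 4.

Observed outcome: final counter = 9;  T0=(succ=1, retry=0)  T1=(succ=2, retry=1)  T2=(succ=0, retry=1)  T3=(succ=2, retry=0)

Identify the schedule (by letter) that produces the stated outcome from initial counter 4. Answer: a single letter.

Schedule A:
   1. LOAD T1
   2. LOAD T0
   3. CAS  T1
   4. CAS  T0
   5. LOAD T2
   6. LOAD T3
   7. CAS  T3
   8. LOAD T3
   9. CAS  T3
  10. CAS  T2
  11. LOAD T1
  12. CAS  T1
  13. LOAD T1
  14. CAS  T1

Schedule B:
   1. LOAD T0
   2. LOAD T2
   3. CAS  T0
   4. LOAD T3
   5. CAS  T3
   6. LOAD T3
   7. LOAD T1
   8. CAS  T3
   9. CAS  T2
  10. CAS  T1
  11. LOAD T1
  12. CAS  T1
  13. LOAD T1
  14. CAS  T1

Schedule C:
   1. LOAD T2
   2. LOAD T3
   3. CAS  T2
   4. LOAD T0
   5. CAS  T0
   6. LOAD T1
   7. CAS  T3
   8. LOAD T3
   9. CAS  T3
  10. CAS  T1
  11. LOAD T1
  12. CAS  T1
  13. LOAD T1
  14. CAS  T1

B

Run B:
[1] T0.load  rd  (counter 4, T0.r 4)
[2] T2.load  rd  (counter 4, T2.r 4)
[3] T0.cas  hit  (counter 5, T0.r 4)
[4] T3.load  rd  (counter 5, T3.r 5)
[5] T3.cas  hit  (counter 6, T3.r 5)
[6] T3.load  rd  (counter 6, T3.r 6)
[7] T1.load  rd  (counter 6, T1.r 6)
[8] T3.cas  hit  (counter 7, T3.r 6)
[9] T2.cas  miss  (counter 7, T2.r 4)
[10] T1.cas  miss  (counter 7, T1.r 6)
[11] T1.load  rd  (counter 7, T1.r 7)
[12] T1.cas  hit  (counter 8, T1.r 7)
[13] T1.load  rd  (counter 8, T1.r 8)
[14] T1.cas  hit  (counter 9, T1.r 8)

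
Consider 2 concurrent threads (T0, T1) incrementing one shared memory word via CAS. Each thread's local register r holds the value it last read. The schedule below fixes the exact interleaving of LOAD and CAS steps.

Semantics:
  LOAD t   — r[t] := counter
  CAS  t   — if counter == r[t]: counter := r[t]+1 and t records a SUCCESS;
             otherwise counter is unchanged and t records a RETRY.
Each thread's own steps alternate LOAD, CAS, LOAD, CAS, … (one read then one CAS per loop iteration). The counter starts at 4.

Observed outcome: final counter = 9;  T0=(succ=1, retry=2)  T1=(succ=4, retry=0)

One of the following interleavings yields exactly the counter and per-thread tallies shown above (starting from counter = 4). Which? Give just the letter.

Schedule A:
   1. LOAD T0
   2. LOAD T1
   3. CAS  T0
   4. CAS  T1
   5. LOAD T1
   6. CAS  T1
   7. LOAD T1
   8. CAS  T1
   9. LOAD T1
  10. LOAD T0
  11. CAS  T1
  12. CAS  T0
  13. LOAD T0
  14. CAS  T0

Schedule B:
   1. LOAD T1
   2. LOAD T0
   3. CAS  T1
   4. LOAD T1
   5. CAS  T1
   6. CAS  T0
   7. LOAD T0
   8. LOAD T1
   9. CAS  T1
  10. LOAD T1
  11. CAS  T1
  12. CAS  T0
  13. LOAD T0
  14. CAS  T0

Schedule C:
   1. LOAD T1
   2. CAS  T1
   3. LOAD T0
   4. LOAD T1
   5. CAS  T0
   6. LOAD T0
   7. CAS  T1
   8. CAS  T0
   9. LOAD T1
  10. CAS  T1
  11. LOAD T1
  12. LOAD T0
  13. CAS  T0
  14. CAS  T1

Tracing schedule B:
T1 LOAD — after: cnt=4, r=4 — load
T0 LOAD — after: cnt=4, r=4 — load
T1 CAS — after: cnt=5, r=4 — ok
T1 LOAD — after: cnt=5, r=5 — load
T1 CAS — after: cnt=6, r=5 — ok
T0 CAS — after: cnt=6, r=4 — retry
T0 LOAD — after: cnt=6, r=6 — load
T1 LOAD — after: cnt=6, r=6 — load
T1 CAS — after: cnt=7, r=6 — ok
T1 LOAD — after: cnt=7, r=7 — load
T1 CAS — after: cnt=8, r=7 — ok
T0 CAS — after: cnt=8, r=6 — retry
T0 LOAD — after: cnt=8, r=8 — load
T0 CAS — after: cnt=9, r=8 — ok

B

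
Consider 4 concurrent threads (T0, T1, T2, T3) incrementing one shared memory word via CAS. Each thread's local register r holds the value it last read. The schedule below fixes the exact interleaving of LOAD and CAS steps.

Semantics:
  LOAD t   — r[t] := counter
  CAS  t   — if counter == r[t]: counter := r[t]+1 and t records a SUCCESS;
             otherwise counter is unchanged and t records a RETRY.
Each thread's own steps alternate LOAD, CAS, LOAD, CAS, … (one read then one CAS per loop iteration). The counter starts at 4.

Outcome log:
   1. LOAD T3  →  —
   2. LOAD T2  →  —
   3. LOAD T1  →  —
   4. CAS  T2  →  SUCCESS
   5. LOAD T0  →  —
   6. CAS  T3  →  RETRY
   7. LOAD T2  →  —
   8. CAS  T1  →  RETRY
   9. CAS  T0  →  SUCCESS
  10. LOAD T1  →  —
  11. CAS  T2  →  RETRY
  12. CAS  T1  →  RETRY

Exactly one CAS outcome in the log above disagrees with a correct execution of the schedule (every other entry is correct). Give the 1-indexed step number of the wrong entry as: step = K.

Reference trace:
step 1: T3 LOAD ⇒ load; ctr=4 reg=4
step 2: T2 LOAD ⇒ load; ctr=4 reg=4
step 3: T1 LOAD ⇒ load; ctr=4 reg=4
step 4: T2 CAS ⇒ ok; ctr=5 reg=4
step 5: T0 LOAD ⇒ load; ctr=5 reg=5
step 6: T3 CAS ⇒ retry; ctr=5 reg=4
step 7: T2 LOAD ⇒ load; ctr=5 reg=5
step 8: T1 CAS ⇒ retry; ctr=5 reg=4
step 9: T0 CAS ⇒ ok; ctr=6 reg=5
step 10: T1 LOAD ⇒ load; ctr=6 reg=6
step 11: T2 CAS ⇒ retry; ctr=6 reg=5
step 12: T1 CAS ⇒ ok; ctr=7 reg=6
Log disagrees first at step 12.

step = 12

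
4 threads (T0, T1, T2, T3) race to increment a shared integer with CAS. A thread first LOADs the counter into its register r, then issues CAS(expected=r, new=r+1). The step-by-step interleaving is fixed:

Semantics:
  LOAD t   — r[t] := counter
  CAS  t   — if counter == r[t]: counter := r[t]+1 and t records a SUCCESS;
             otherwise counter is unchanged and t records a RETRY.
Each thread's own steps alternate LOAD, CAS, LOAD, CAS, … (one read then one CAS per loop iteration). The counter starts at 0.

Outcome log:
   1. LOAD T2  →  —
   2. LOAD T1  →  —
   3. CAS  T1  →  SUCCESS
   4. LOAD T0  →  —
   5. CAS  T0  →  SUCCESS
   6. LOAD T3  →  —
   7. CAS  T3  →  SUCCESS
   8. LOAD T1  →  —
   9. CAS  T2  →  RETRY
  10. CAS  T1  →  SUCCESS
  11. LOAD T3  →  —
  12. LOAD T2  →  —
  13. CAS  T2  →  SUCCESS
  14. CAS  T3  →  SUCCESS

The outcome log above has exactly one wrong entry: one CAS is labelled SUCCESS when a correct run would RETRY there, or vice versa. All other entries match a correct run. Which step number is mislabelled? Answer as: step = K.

Reference trace:
1. LOAD T2 → mem=0 r[T2]=0 [LOAD]
2. LOAD T1 → mem=0 r[T1]=0 [LOAD]
3. CAS T1 → mem=1 r[T1]=0 [OK]
4. LOAD T0 → mem=1 r[T0]=1 [LOAD]
5. CAS T0 → mem=2 r[T0]=1 [OK]
6. LOAD T3 → mem=2 r[T3]=2 [LOAD]
7. CAS T3 → mem=3 r[T3]=2 [OK]
8. LOAD T1 → mem=3 r[T1]=3 [LOAD]
9. CAS T2 → mem=3 r[T2]=0 [RETRY]
10. CAS T1 → mem=4 r[T1]=3 [OK]
11. LOAD T3 → mem=4 r[T3]=4 [LOAD]
12. LOAD T2 → mem=4 r[T2]=4 [LOAD]
13. CAS T2 → mem=5 r[T2]=4 [OK]
14. CAS T3 → mem=5 r[T3]=4 [RETRY]
Mismatch at 14.

step = 14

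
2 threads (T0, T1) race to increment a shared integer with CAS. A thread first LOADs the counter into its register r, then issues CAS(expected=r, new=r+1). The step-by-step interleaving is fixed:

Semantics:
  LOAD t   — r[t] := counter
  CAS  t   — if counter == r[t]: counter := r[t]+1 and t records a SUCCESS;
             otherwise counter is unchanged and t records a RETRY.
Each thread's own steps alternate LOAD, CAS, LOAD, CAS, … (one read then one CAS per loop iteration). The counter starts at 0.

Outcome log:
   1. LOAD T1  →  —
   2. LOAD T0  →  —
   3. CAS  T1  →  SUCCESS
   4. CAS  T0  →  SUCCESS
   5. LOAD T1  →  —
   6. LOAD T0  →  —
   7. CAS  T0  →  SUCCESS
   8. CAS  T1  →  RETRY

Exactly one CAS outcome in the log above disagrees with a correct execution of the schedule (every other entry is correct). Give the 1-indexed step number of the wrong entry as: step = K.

step = 4

Re-executing:
step 1: T1 LOAD ⇒ load; ctr=0 reg=0
step 2: T0 LOAD ⇒ load; ctr=0 reg=0
step 3: T1 CAS ⇒ ok; ctr=1 reg=0
step 4: T0 CAS ⇒ retry; ctr=1 reg=0
step 5: T1 LOAD ⇒ load; ctr=1 reg=1
step 6: T0 LOAD ⇒ load; ctr=1 reg=1
step 7: T0 CAS ⇒ ok; ctr=2 reg=1
step 8: T1 CAS ⇒ retry; ctr=2 reg=1
Mismatch at 4.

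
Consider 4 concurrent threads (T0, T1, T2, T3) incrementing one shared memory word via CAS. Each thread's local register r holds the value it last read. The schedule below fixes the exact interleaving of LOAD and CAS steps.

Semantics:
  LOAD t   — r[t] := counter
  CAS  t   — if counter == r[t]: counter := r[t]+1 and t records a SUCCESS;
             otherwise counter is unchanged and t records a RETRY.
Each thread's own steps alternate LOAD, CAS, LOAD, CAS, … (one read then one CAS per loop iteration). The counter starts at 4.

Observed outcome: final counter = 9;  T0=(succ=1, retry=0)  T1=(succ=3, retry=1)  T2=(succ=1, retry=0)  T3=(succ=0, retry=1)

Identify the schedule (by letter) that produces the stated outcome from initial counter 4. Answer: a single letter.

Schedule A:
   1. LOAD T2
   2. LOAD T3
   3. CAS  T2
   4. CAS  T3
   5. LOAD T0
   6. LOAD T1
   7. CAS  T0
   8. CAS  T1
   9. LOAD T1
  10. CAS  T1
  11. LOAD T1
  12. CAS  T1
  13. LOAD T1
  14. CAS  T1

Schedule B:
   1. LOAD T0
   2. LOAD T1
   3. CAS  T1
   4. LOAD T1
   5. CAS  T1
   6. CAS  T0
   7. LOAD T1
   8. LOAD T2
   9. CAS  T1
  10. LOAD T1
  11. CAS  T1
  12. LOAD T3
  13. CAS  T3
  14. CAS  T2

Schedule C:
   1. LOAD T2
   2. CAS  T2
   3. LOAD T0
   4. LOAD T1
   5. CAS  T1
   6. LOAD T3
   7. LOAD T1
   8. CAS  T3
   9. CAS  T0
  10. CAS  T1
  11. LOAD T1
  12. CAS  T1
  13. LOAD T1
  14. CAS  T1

Simulating candidate A:
#1 T2 reads 4
#2 T3 reads 4
#3 T2 CAS(4→5) writes; counter now 5
#4 T3 CAS(4→5) fails; counter now 5
#5 T0 reads 5
#6 T1 reads 5
#7 T0 CAS(5→6) writes; counter now 6
#8 T1 CAS(5→6) fails; counter now 6
#9 T1 reads 6
#10 T1 CAS(6→7) writes; counter now 7
#11 T1 reads 7
#12 T1 CAS(7→8) writes; counter now 8
#13 T1 reads 8
#14 T1 CAS(8→9) writes; counter now 9

A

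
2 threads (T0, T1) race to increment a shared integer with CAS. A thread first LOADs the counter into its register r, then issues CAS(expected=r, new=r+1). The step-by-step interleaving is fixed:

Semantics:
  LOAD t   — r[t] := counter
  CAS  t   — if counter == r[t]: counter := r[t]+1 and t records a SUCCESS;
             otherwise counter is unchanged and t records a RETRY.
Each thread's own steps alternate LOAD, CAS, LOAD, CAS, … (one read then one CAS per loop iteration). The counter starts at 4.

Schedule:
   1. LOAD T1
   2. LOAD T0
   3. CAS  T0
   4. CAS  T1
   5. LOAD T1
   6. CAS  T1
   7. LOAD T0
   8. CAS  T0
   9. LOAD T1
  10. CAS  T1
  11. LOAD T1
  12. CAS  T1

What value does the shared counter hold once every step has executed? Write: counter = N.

[1] T1.load  rd  (counter 4, T1.r 4)
[2] T0.load  rd  (counter 4, T0.r 4)
[3] T0.cas  hit  (counter 5, T0.r 4)
[4] T1.cas  miss  (counter 5, T1.r 4)
[5] T1.load  rd  (counter 5, T1.r 5)
[6] T1.cas  hit  (counter 6, T1.r 5)
[7] T0.load  rd  (counter 6, T0.r 6)
[8] T0.cas  hit  (counter 7, T0.r 6)
[9] T1.load  rd  (counter 7, T1.r 7)
[10] T1.cas  hit  (counter 8, T1.r 7)
[11] T1.load  rd  (counter 8, T1.r 8)
[12] T1.cas  hit  (counter 9, T1.r 8)

counter = 9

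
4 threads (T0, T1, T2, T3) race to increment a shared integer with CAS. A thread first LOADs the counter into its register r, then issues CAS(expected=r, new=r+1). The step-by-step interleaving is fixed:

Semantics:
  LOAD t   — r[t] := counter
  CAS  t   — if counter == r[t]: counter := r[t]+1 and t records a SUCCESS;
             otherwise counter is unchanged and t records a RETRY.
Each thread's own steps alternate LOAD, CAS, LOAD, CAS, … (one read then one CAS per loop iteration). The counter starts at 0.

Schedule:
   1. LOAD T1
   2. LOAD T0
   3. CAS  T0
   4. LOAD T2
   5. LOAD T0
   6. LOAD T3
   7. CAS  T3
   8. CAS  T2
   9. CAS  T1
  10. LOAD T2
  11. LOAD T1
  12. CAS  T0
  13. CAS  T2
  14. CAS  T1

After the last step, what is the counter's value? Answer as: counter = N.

counter = 3

#1 T1 reads 0
#2 T0 reads 0
#3 T0 CAS(0→1) writes; counter now 1
#4 T2 reads 1
#5 T0 reads 1
#6 T3 reads 1
#7 T3 CAS(1→2) writes; counter now 2
#8 T2 CAS(1→2) fails; counter now 2
#9 T1 CAS(0→1) fails; counter now 2
#10 T2 reads 2
#11 T1 reads 2
#12 T0 CAS(1→2) fails; counter now 2
#13 T2 CAS(2→3) writes; counter now 3
#14 T1 CAS(2→3) fails; counter now 3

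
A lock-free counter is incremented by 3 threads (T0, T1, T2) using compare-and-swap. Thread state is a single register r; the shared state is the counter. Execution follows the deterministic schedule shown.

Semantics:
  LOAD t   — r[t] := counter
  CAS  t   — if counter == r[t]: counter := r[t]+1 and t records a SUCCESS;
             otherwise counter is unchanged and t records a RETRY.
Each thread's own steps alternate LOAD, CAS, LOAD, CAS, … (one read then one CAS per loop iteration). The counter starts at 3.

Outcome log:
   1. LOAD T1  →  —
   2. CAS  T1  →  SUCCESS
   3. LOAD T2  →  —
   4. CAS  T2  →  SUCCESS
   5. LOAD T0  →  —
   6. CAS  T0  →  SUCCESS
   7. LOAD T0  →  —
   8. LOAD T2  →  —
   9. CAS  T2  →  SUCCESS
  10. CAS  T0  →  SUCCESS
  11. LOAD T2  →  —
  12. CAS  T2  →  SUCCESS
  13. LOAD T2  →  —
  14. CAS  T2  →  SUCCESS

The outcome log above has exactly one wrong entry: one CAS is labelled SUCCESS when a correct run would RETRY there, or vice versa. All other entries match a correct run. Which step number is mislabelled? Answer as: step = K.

step = 10

Re-executing:
1. LOAD T1 → mem=3 r[T1]=3 [LOAD]
2. CAS T1 → mem=4 r[T1]=3 [OK]
3. LOAD T2 → mem=4 r[T2]=4 [LOAD]
4. CAS T2 → mem=5 r[T2]=4 [OK]
5. LOAD T0 → mem=5 r[T0]=5 [LOAD]
6. CAS T0 → mem=6 r[T0]=5 [OK]
7. LOAD T0 → mem=6 r[T0]=6 [LOAD]
8. LOAD T2 → mem=6 r[T2]=6 [LOAD]
9. CAS T2 → mem=7 r[T2]=6 [OK]
10. CAS T0 → mem=7 r[T0]=6 [RETRY]
11. LOAD T2 → mem=7 r[T2]=7 [LOAD]
12. CAS T2 → mem=8 r[T2]=7 [OK]
13. LOAD T2 → mem=8 r[T2]=8 [LOAD]
14. CAS T2 → mem=9 r[T2]=8 [OK]
Flip is step 10.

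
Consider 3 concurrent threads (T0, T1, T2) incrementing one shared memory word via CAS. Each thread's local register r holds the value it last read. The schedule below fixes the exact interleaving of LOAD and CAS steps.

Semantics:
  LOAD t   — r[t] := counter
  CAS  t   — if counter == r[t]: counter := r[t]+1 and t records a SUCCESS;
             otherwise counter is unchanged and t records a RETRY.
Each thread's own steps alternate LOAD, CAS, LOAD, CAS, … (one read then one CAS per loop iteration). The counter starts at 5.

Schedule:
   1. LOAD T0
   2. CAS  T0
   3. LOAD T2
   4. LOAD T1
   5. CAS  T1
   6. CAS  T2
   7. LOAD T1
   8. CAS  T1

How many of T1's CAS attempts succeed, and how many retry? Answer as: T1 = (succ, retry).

[1] T0.load  rd  (counter 5, T0.r 5)
[2] T0.cas  hit  (counter 6, T0.r 5)
[3] T2.load  rd  (counter 6, T2.r 6)
[4] T1.load  rd  (counter 6, T1.r 6)
[5] T1.cas  hit  (counter 7, T1.r 6)
[6] T2.cas  miss  (counter 7, T2.r 6)
[7] T1.load  rd  (counter 7, T1.r 7)
[8] T1.cas  hit  (counter 8, T1.r 7)

T1 = (2, 0)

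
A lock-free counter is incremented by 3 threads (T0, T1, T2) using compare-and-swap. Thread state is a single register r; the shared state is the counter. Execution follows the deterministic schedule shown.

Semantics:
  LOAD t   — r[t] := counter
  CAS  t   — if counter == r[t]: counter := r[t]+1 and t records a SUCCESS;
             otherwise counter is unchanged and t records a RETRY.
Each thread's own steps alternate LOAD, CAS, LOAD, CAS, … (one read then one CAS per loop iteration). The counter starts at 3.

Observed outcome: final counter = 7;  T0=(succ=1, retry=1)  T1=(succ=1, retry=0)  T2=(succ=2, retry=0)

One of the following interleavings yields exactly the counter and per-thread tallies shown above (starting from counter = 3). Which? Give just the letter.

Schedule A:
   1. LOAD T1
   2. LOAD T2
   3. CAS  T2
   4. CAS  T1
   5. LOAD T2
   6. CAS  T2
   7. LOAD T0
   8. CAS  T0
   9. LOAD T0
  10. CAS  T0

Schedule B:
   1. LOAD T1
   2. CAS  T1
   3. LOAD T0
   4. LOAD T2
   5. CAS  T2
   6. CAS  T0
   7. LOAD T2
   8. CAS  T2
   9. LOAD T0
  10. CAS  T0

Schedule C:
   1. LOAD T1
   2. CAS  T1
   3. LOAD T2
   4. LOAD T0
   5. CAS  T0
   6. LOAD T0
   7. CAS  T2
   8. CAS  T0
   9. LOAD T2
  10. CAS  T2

B

Simulating candidate B:
[1] T1.load  rd  (counter 3, T1.r 3)
[2] T1.cas  hit  (counter 4, T1.r 3)
[3] T0.load  rd  (counter 4, T0.r 4)
[4] T2.load  rd  (counter 4, T2.r 4)
[5] T2.cas  hit  (counter 5, T2.r 4)
[6] T0.cas  miss  (counter 5, T0.r 4)
[7] T2.load  rd  (counter 5, T2.r 5)
[8] T2.cas  hit  (counter 6, T2.r 5)
[9] T0.load  rd  (counter 6, T0.r 6)
[10] T0.cas  hit  (counter 7, T0.r 6)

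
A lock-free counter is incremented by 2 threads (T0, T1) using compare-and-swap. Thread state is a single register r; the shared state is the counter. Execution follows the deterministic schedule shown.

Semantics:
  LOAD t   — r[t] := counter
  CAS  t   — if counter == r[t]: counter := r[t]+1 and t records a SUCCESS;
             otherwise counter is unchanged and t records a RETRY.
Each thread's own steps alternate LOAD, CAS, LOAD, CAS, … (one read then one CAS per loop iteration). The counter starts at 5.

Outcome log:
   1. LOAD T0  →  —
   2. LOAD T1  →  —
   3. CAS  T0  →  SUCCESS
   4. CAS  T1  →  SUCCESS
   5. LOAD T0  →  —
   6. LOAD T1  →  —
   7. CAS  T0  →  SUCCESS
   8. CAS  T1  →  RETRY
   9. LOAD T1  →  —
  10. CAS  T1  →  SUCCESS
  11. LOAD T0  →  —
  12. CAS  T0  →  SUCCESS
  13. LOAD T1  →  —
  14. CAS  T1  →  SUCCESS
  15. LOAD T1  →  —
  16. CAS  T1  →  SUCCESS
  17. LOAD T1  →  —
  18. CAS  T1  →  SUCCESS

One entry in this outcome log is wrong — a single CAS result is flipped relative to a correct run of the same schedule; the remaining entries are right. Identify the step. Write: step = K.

step = 4

Reference trace:
[1] T0.load  rd  (counter 5, T0.r 5)
[2] T1.load  rd  (counter 5, T1.r 5)
[3] T0.cas  hit  (counter 6, T0.r 5)
[4] T1.cas  miss  (counter 6, T1.r 5)
[5] T0.load  rd  (counter 6, T0.r 6)
[6] T1.load  rd  (counter 6, T1.r 6)
[7] T0.cas  hit  (counter 7, T0.r 6)
[8] T1.cas  miss  (counter 7, T1.r 6)
[9] T1.load  rd  (counter 7, T1.r 7)
[10] T1.cas  hit  (counter 8, T1.r 7)
[11] T0.load  rd  (counter 8, T0.r 8)
[12] T0.cas  hit  (counter 9, T0.r 8)
[13] T1.load  rd  (counter 9, T1.r 9)
[14] T1.cas  hit  (counter 10, T1.r 9)
[15] T1.load  rd  (counter 10, T1.r 10)
[16] T1.cas  hit  (counter 11, T1.r 10)
[17] T1.load  rd  (counter 11, T1.r 11)
[18] T1.cas  hit  (counter 12, T1.r 11)
Flip is step 4.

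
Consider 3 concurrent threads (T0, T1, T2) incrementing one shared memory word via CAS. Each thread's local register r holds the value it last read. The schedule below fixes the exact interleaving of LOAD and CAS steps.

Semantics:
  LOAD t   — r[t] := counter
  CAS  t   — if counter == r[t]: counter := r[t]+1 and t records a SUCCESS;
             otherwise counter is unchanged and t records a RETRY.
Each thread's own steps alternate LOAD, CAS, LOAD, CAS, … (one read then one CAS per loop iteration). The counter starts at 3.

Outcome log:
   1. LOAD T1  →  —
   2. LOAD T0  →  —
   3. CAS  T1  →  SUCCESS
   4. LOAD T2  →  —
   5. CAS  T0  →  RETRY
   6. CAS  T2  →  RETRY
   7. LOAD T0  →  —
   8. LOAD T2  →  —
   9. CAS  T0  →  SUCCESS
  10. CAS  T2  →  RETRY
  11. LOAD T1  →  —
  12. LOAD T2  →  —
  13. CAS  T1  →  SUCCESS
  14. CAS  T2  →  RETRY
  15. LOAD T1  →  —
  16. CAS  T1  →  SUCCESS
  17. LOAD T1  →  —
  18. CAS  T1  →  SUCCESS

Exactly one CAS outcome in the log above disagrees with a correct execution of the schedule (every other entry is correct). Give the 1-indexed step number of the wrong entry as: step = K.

step = 6

Correct run:
#1 T1 reads 3
#2 T0 reads 3
#3 T1 CAS(3→4) writes; counter now 4
#4 T2 reads 4
#5 T0 CAS(3→4) fails; counter now 4
#6 T2 CAS(4→5) writes; counter now 5
#7 T0 reads 5
#8 T2 reads 5
#9 T0 CAS(5→6) writes; counter now 6
#10 T2 CAS(5→6) fails; counter now 6
#11 T1 reads 6
#12 T2 reads 6
#13 T1 CAS(6→7) writes; counter now 7
#14 T2 CAS(6→7) fails; counter now 7
#15 T1 reads 7
#16 T1 CAS(7→8) writes; counter now 8
#17 T1 reads 8
#18 T1 CAS(8→9) writes; counter now 9
Log disagrees first at step 6.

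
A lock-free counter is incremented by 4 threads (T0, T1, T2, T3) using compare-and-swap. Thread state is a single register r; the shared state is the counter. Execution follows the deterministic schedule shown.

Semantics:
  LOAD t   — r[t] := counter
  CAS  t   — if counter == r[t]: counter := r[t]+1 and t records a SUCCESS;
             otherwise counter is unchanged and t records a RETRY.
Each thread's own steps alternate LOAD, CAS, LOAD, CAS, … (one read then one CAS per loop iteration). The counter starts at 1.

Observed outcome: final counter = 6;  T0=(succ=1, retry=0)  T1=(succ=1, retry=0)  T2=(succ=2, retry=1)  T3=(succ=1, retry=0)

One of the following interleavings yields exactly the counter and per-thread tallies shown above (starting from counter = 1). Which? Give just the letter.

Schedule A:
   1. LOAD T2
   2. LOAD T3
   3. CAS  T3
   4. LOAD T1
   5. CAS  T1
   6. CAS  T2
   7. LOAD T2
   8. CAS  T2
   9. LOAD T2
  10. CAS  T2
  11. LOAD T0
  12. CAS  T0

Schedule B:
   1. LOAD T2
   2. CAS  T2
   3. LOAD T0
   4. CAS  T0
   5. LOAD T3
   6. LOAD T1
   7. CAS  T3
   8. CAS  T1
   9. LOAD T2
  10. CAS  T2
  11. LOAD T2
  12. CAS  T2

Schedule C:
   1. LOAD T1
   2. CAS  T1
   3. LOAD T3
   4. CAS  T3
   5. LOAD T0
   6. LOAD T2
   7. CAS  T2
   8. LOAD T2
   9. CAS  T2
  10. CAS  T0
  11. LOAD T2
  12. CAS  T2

A

Run A:
step 1: T2 LOAD ⇒ load; ctr=1 reg=1
step 2: T3 LOAD ⇒ load; ctr=1 reg=1
step 3: T3 CAS ⇒ ok; ctr=2 reg=1
step 4: T1 LOAD ⇒ load; ctr=2 reg=2
step 5: T1 CAS ⇒ ok; ctr=3 reg=2
step 6: T2 CAS ⇒ retry; ctr=3 reg=1
step 7: T2 LOAD ⇒ load; ctr=3 reg=3
step 8: T2 CAS ⇒ ok; ctr=4 reg=3
step 9: T2 LOAD ⇒ load; ctr=4 reg=4
step 10: T2 CAS ⇒ ok; ctr=5 reg=4
step 11: T0 LOAD ⇒ load; ctr=5 reg=5
step 12: T0 CAS ⇒ ok; ctr=6 reg=5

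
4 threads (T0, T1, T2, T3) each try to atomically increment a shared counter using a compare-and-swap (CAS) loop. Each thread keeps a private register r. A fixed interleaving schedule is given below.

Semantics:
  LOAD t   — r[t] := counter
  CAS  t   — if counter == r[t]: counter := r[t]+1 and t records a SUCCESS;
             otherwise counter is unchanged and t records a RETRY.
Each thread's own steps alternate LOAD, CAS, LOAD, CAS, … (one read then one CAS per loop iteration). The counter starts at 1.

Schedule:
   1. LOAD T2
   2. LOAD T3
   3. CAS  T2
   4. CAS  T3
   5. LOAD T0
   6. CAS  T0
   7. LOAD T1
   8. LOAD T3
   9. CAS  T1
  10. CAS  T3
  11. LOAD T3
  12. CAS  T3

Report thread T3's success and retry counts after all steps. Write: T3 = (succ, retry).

T2 LOAD — after: cnt=1, r=1 — load
T3 LOAD — after: cnt=1, r=1 — load
T2 CAS — after: cnt=2, r=1 — ok
T3 CAS — after: cnt=2, r=1 — retry
T0 LOAD — after: cnt=2, r=2 — load
T0 CAS — after: cnt=3, r=2 — ok
T1 LOAD — after: cnt=3, r=3 — load
T3 LOAD — after: cnt=3, r=3 — load
T1 CAS — after: cnt=4, r=3 — ok
T3 CAS — after: cnt=4, r=3 — retry
T3 LOAD — after: cnt=4, r=4 — load
T3 CAS — after: cnt=5, r=4 — ok

T3 = (1, 2)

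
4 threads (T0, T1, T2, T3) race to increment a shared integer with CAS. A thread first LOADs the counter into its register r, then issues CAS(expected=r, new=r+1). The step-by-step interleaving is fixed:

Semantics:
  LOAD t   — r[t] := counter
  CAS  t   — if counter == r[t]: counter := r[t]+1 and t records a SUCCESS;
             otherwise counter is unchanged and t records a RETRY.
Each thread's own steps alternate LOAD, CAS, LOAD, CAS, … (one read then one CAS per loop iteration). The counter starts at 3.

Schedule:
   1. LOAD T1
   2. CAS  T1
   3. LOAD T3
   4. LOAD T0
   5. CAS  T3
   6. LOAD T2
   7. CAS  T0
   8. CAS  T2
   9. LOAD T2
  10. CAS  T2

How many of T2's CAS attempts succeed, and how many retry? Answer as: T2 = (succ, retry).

T2 = (2, 0)

#1 T1 reads 3
#2 T1 CAS(3→4) writes; counter now 4
#3 T3 reads 4
#4 T0 reads 4
#5 T3 CAS(4→5) writes; counter now 5
#6 T2 reads 5
#7 T0 CAS(4→5) fails; counter now 5
#8 T2 CAS(5→6) writes; counter now 6
#9 T2 reads 6
#10 T2 CAS(6→7) writes; counter now 7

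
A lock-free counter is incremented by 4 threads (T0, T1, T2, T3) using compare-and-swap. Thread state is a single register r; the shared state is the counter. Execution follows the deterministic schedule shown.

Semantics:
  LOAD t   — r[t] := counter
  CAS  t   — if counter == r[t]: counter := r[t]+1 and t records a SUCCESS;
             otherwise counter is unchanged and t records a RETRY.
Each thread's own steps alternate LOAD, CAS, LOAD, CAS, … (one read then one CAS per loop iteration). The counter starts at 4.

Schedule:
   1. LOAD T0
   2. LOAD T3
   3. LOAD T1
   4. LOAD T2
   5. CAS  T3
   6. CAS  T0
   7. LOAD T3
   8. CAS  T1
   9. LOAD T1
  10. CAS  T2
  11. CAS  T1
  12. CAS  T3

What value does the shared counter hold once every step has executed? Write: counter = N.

#1 T0 reads 4
#2 T3 reads 4
#3 T1 reads 4
#4 T2 reads 4
#5 T3 CAS(4→5) writes; counter now 5
#6 T0 CAS(4→5) fails; counter now 5
#7 T3 reads 5
#8 T1 CAS(4→5) fails; counter now 5
#9 T1 reads 5
#10 T2 CAS(4→5) fails; counter now 5
#11 T1 CAS(5→6) writes; counter now 6
#12 T3 CAS(5→6) fails; counter now 6

counter = 6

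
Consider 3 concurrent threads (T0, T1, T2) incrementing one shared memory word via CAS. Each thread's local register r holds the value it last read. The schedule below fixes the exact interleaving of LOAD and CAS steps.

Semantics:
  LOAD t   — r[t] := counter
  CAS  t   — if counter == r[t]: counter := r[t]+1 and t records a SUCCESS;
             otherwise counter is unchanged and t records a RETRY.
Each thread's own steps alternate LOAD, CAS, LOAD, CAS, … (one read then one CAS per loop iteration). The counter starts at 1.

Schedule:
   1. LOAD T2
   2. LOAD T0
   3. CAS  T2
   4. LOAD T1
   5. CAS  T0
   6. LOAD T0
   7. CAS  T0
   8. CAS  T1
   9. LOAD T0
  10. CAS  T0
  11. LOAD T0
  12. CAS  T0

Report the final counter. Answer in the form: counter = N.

   1) LOAD T2:  M=1  r_T2=1
   2) LOAD T0:  M=1  r_T0=1
   3) CAS  T2:  M=2  r_T2=1 ✓
   4) LOAD T1:  M=2  r_T1=2
   5) CAS  T0:  M=2  r_T0=1 ✗
   6) LOAD T0:  M=2  r_T0=2
   7) CAS  T0:  M=3  r_T0=2 ✓
   8) CAS  T1:  M=3  r_T1=2 ✗
   9) LOAD T0:  M=3  r_T0=3
  10) CAS  T0:  M=4  r_T0=3 ✓
  11) LOAD T0:  M=4  r_T0=4
  12) CAS  T0:  M=5  r_T0=4 ✓

counter = 5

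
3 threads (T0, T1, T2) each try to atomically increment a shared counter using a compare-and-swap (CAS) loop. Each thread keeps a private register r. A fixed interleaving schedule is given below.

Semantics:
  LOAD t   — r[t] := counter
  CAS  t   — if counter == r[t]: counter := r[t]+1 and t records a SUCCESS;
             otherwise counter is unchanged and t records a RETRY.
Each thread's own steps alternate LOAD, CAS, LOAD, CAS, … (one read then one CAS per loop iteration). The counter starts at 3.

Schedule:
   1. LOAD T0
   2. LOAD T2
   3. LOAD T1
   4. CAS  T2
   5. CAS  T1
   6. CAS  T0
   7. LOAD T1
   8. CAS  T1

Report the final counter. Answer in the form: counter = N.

counter = 5

1. LOAD T0 → mem=3 r[T0]=3 [LOAD]
2. LOAD T2 → mem=3 r[T2]=3 [LOAD]
3. LOAD T1 → mem=3 r[T1]=3 [LOAD]
4. CAS T2 → mem=4 r[T2]=3 [OK]
5. CAS T1 → mem=4 r[T1]=3 [RETRY]
6. CAS T0 → mem=4 r[T0]=3 [RETRY]
7. LOAD T1 → mem=4 r[T1]=4 [LOAD]
8. CAS T1 → mem=5 r[T1]=4 [OK]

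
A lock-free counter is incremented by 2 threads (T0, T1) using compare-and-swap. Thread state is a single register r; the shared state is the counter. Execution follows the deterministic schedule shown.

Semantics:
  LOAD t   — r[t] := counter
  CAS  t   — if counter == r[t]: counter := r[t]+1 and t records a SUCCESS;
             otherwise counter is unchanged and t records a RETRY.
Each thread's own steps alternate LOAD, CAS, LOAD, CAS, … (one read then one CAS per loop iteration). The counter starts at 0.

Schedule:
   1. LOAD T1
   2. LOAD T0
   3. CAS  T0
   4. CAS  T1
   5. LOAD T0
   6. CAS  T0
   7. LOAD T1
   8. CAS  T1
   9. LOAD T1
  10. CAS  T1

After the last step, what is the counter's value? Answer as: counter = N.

counter = 4

step 1: T1 LOAD ⇒ load; ctr=0 reg=0
step 2: T0 LOAD ⇒ load; ctr=0 reg=0
step 3: T0 CAS ⇒ ok; ctr=1 reg=0
step 4: T1 CAS ⇒ retry; ctr=1 reg=0
step 5: T0 LOAD ⇒ load; ctr=1 reg=1
step 6: T0 CAS ⇒ ok; ctr=2 reg=1
step 7: T1 LOAD ⇒ load; ctr=2 reg=2
step 8: T1 CAS ⇒ ok; ctr=3 reg=2
step 9: T1 LOAD ⇒ load; ctr=3 reg=3
step 10: T1 CAS ⇒ ok; ctr=4 reg=3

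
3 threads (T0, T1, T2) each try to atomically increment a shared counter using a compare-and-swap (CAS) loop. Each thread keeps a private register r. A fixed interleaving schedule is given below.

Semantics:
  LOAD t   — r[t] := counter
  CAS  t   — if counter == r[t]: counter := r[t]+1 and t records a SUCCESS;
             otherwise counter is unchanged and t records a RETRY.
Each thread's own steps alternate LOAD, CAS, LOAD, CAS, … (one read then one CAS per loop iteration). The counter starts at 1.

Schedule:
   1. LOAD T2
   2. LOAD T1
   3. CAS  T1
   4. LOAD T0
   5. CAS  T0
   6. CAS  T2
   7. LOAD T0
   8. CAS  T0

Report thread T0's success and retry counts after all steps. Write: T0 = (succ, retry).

T2 LOAD — after: cnt=1, r=1 — load
T1 LOAD — after: cnt=1, r=1 — load
T1 CAS — after: cnt=2, r=1 — ok
T0 LOAD — after: cnt=2, r=2 — load
T0 CAS — after: cnt=3, r=2 — ok
T2 CAS — after: cnt=3, r=1 — retry
T0 LOAD — after: cnt=3, r=3 — load
T0 CAS — after: cnt=4, r=3 — ok

T0 = (2, 0)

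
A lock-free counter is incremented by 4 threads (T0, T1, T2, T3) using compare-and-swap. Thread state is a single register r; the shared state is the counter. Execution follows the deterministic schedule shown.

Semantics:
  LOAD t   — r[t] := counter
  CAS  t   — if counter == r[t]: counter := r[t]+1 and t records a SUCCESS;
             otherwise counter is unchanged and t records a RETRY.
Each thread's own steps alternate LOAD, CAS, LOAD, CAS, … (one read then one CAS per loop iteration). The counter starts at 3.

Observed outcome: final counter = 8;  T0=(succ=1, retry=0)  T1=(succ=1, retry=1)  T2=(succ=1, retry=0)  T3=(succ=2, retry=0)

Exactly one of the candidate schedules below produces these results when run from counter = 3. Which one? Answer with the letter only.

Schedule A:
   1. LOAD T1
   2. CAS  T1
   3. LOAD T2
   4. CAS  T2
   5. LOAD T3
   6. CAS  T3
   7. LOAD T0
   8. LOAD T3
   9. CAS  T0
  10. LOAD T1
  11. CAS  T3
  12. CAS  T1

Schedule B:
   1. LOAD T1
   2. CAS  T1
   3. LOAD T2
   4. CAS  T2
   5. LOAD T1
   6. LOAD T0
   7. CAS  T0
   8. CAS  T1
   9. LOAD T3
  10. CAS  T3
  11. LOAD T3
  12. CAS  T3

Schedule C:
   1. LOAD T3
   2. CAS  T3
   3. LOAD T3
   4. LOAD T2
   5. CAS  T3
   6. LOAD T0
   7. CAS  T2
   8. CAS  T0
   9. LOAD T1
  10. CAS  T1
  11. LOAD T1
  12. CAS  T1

B

Simulating candidate B:
   1) LOAD T1:  M=3  r_T1=3
   2) CAS  T1:  M=4  r_T1=3 ✓
   3) LOAD T2:  M=4  r_T2=4
   4) CAS  T2:  M=5  r_T2=4 ✓
   5) LOAD T1:  M=5  r_T1=5
   6) LOAD T0:  M=5  r_T0=5
   7) CAS  T0:  M=6  r_T0=5 ✓
   8) CAS  T1:  M=6  r_T1=5 ✗
   9) LOAD T3:  M=6  r_T3=6
  10) CAS  T3:  M=7  r_T3=6 ✓
  11) LOAD T3:  M=7  r_T3=7
  12) CAS  T3:  M=8  r_T3=7 ✓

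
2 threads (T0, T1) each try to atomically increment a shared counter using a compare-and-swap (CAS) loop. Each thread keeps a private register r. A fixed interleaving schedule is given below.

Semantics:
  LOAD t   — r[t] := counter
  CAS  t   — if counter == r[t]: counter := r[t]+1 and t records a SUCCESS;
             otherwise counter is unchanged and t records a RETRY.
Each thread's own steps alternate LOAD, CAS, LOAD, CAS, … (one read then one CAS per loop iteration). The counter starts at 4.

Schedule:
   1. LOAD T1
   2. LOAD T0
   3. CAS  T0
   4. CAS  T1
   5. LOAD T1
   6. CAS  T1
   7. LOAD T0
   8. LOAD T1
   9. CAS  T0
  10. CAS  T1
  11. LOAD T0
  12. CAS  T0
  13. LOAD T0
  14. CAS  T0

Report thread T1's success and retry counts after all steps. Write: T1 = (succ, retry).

T1 LOAD — after: cnt=4, r=4 — load
T0 LOAD — after: cnt=4, r=4 — load
T0 CAS — after: cnt=5, r=4 — ok
T1 CAS — after: cnt=5, r=4 — retry
T1 LOAD — after: cnt=5, r=5 — load
T1 CAS — after: cnt=6, r=5 — ok
T0 LOAD — after: cnt=6, r=6 — load
T1 LOAD — after: cnt=6, r=6 — load
T0 CAS — after: cnt=7, r=6 — ok
T1 CAS — after: cnt=7, r=6 — retry
T0 LOAD — after: cnt=7, r=7 — load
T0 CAS — after: cnt=8, r=7 — ok
T0 LOAD — after: cnt=8, r=8 — load
T0 CAS — after: cnt=9, r=8 — ok

T1 = (1, 2)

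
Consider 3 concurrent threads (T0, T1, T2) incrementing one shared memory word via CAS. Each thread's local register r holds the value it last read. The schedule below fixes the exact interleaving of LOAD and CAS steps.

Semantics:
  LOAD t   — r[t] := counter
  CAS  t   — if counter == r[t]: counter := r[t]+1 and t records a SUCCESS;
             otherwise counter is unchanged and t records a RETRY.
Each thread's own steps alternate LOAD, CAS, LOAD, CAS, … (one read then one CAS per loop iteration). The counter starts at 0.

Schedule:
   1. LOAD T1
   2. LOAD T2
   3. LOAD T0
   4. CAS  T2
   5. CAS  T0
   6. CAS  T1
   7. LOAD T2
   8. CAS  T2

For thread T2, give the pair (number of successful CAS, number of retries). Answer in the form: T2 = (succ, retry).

T2 = (2, 0)

#1 T1 reads 0
#2 T2 reads 0
#3 T0 reads 0
#4 T2 CAS(0→1) writes; counter now 1
#5 T0 CAS(0→1) fails; counter now 1
#6 T1 CAS(0→1) fails; counter now 1
#7 T2 reads 1
#8 T2 CAS(1→2) writes; counter now 2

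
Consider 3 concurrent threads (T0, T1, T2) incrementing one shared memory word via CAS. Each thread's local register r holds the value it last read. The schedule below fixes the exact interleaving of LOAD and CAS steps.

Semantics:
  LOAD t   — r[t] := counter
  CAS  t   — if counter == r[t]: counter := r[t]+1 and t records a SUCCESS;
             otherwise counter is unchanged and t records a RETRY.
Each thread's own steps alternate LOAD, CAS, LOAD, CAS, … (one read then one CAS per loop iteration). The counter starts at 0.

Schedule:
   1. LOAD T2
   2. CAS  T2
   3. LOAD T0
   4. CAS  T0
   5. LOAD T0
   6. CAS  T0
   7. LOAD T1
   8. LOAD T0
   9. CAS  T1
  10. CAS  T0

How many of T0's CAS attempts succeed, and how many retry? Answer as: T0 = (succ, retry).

step 1: T2 LOAD ⇒ load; ctr=0 reg=0
step 2: T2 CAS ⇒ ok; ctr=1 reg=0
step 3: T0 LOAD ⇒ load; ctr=1 reg=1
step 4: T0 CAS ⇒ ok; ctr=2 reg=1
step 5: T0 LOAD ⇒ load; ctr=2 reg=2
step 6: T0 CAS ⇒ ok; ctr=3 reg=2
step 7: T1 LOAD ⇒ load; ctr=3 reg=3
step 8: T0 LOAD ⇒ load; ctr=3 reg=3
step 9: T1 CAS ⇒ ok; ctr=4 reg=3
step 10: T0 CAS ⇒ retry; ctr=4 reg=3

T0 = (2, 1)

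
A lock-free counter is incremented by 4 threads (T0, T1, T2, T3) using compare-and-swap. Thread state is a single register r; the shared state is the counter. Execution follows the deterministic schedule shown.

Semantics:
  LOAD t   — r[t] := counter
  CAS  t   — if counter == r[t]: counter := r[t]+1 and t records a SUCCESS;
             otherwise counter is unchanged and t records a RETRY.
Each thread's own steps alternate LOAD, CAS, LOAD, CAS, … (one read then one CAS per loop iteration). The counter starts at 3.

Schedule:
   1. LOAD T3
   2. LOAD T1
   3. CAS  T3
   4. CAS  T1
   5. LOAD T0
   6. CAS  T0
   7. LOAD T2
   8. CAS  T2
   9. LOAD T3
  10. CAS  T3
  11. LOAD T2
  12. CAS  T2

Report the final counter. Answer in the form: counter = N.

counter = 8

   1) LOAD T3:  M=3  r_T3=3
   2) LOAD T1:  M=3  r_T1=3
   3) CAS  T3:  M=4  r_T3=3 ✓
   4) CAS  T1:  M=4  r_T1=3 ✗
   5) LOAD T0:  M=4  r_T0=4
   6) CAS  T0:  M=5  r_T0=4 ✓
   7) LOAD T2:  M=5  r_T2=5
   8) CAS  T2:  M=6  r_T2=5 ✓
   9) LOAD T3:  M=6  r_T3=6
  10) CAS  T3:  M=7  r_T3=6 ✓
  11) LOAD T2:  M=7  r_T2=7
  12) CAS  T2:  M=8  r_T2=7 ✓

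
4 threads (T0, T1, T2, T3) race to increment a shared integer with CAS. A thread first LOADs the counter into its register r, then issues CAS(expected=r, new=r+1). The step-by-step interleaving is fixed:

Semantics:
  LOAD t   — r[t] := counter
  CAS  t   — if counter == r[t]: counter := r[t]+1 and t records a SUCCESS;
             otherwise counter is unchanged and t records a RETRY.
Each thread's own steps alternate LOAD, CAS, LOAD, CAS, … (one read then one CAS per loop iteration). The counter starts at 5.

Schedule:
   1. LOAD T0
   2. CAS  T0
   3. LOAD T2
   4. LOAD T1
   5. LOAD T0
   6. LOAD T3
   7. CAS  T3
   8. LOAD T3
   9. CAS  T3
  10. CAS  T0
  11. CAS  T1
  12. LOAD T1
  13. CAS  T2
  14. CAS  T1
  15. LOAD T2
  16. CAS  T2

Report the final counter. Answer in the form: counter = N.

counter = 10

T0 LOAD — after: cnt=5, r=5 — load
T0 CAS — after: cnt=6, r=5 — ok
T2 LOAD — after: cnt=6, r=6 — load
T1 LOAD — after: cnt=6, r=6 — load
T0 LOAD — after: cnt=6, r=6 — load
T3 LOAD — after: cnt=6, r=6 — load
T3 CAS — after: cnt=7, r=6 — ok
T3 LOAD — after: cnt=7, r=7 — load
T3 CAS — after: cnt=8, r=7 — ok
T0 CAS — after: cnt=8, r=6 — retry
T1 CAS — after: cnt=8, r=6 — retry
T1 LOAD — after: cnt=8, r=8 — load
T2 CAS — after: cnt=8, r=6 — retry
T1 CAS — after: cnt=9, r=8 — ok
T2 LOAD — after: cnt=9, r=9 — load
T2 CAS — after: cnt=10, r=9 — ok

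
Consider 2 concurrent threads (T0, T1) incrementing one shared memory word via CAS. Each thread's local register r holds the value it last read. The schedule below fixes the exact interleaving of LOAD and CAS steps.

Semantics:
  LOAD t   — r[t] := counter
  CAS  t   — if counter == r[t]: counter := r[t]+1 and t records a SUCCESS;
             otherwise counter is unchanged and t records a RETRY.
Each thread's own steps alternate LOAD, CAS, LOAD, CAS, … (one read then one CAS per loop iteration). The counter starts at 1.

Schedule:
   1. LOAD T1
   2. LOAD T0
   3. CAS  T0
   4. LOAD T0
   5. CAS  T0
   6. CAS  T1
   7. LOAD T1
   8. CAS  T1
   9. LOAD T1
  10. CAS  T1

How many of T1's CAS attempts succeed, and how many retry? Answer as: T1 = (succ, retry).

step 1: T1 LOAD ⇒ load; ctr=1 reg=1
step 2: T0 LOAD ⇒ load; ctr=1 reg=1
step 3: T0 CAS ⇒ ok; ctr=2 reg=1
step 4: T0 LOAD ⇒ load; ctr=2 reg=2
step 5: T0 CAS ⇒ ok; ctr=3 reg=2
step 6: T1 CAS ⇒ retry; ctr=3 reg=1
step 7: T1 LOAD ⇒ load; ctr=3 reg=3
step 8: T1 CAS ⇒ ok; ctr=4 reg=3
step 9: T1 LOAD ⇒ load; ctr=4 reg=4
step 10: T1 CAS ⇒ ok; ctr=5 reg=4

T1 = (2, 1)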